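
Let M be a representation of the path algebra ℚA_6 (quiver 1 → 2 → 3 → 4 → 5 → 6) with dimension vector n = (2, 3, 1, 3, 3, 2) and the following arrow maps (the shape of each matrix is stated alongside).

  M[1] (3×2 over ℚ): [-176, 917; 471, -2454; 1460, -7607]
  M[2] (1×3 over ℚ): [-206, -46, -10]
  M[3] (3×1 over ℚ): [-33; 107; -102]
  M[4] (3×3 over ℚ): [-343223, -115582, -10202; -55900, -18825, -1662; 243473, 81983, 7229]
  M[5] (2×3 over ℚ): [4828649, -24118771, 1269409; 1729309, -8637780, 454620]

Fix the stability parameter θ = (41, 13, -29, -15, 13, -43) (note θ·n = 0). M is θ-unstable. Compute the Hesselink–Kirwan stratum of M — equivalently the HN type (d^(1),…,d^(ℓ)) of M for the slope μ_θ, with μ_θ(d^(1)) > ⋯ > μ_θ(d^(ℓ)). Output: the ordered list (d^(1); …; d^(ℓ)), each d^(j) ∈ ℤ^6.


Interval decomposition of M: I[1,2], I[1,6], I[2,2], I[4,5], I[4,6].
HN type (ℓ=4): μ^(1)=27; μ^(2)=13; μ^(3)=-10/3; μ^(4)=-15

((1, 1, 0, 0, 0, 0); (0, 1, 0, 0, 1, 0); (1, 1, 1, 1, 1, 1); (0, 0, 0, 2, 1, 1))


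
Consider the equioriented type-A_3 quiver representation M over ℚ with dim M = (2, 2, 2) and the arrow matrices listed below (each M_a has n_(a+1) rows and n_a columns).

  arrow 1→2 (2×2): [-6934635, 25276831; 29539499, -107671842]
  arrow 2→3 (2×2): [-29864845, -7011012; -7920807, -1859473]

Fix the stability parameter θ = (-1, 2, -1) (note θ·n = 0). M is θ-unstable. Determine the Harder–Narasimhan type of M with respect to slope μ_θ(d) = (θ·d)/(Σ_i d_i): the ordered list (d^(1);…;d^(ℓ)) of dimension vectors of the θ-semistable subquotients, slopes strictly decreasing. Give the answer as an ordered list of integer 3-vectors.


Interval decomposition of M: I[1,3]^2.
HN type (ℓ=2): μ^(1)=1/2; μ^(2)=-1

((0, 2, 2); (2, 0, 0))


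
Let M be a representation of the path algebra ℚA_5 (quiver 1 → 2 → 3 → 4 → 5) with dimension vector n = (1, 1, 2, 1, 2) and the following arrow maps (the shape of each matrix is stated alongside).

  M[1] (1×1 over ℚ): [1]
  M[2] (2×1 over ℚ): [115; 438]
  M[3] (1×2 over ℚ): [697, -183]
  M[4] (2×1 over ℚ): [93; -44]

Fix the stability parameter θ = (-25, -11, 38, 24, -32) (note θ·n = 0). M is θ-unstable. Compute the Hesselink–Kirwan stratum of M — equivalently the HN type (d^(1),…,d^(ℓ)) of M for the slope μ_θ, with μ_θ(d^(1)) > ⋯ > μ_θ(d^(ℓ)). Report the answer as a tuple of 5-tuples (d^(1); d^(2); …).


Barcode: M ≅ I[1,5], I[3,3], I[5,5]. HN layers by μ_θ (5 steps, strictly decreasing):
  μ^(1)=38; μ^(2)=10; μ^(3)=-11; μ^(4)=-25; μ^(5)=-32

((0, 0, 1, 0, 0); (0, 0, 1, 1, 1); (0, 1, 0, 0, 0); (1, 0, 0, 0, 0); (0, 0, 0, 0, 1))


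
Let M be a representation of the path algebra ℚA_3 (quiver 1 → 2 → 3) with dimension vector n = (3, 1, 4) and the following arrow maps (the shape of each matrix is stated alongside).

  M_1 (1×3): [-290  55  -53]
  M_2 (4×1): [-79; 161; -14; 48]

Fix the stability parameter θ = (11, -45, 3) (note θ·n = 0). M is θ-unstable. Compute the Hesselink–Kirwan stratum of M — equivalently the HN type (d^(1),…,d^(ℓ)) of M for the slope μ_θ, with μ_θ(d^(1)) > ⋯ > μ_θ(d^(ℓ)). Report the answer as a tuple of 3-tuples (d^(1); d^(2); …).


Via rank(M_{q-1}∘⋯∘M_p): M ≅ I[1,1]^2, I[1,3], I[3,3]^3.
μ_θ-semistable layers: μ^(1)=11; μ^(2)=3; μ^(3)=-17

((2, 0, 0); (0, 0, 4); (1, 1, 0))


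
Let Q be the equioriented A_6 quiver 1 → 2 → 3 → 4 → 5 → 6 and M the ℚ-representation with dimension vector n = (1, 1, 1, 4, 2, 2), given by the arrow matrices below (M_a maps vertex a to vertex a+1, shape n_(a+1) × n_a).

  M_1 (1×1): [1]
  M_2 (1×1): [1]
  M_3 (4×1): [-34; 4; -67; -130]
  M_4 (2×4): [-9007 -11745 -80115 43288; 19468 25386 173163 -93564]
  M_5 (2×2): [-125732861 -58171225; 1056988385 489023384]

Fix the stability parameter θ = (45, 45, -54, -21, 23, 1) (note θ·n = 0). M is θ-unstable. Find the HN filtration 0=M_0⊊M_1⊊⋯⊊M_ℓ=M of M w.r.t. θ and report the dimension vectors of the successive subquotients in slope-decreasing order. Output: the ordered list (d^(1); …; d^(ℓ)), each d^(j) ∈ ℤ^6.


Barcode: M ≅ I[1,6], I[4,4]^2, I[4,6]. HN layers by μ_θ (3 steps, strictly decreasing):
  μ^(1)=12; μ^(2)=15/4; μ^(3)=-21

((0, 0, 0, 0, 2, 2); (1, 1, 1, 1, 0, 0); (0, 0, 0, 3, 0, 0))


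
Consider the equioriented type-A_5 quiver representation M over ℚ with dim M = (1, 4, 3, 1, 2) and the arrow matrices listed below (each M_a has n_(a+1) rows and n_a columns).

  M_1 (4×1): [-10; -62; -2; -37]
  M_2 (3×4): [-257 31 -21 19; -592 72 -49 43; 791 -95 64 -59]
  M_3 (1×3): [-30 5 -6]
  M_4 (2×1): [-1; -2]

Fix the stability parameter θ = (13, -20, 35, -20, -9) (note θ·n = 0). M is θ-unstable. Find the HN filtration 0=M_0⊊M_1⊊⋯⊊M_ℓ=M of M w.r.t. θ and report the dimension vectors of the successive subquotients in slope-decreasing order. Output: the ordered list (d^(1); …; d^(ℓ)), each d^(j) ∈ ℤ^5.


Via rank(M_{q-1}∘⋯∘M_p): M ≅ I[1,5], I[2,2], I[2,3]^2, I[5,5].
μ_θ-semistable layers: μ^(1)=35; μ^(2)=2; μ^(3)=-7/2; μ^(4)=-9; μ^(5)=-20

((0, 0, 2, 0, 0); (0, 0, 1, 1, 1); (1, 1, 0, 0, 0); (0, 0, 0, 0, 1); (0, 3, 0, 0, 0))


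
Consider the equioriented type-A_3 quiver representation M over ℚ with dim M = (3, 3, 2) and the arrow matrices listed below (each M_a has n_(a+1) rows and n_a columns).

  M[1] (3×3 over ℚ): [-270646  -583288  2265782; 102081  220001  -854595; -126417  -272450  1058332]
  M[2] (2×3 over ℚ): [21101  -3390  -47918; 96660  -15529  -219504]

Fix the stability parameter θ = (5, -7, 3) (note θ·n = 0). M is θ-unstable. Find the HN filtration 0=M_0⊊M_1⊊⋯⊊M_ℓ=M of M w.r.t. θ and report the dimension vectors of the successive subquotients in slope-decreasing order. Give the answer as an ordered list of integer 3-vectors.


Via rank(M_{q-1}∘⋯∘M_p): M ≅ I[1,2], I[1,3]^2.
μ_θ-semistable layers: μ^(1)=3; μ^(2)=-1

((0, 0, 2); (3, 3, 0))


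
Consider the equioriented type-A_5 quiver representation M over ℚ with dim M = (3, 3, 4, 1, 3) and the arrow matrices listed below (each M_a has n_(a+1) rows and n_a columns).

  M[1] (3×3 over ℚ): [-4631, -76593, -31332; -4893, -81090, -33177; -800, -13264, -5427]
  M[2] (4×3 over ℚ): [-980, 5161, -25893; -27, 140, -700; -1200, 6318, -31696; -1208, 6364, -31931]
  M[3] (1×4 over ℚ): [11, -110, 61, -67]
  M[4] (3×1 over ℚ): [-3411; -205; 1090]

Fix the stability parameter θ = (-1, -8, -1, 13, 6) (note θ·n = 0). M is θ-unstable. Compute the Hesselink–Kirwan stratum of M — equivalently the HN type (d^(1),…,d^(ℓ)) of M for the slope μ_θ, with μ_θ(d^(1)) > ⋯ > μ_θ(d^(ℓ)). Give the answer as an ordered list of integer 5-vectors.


Interval decomposition of M: I[1,3]^2, I[1,5], I[3,3], I[5,5]^2.
HN type (ℓ=4): μ^(1)=19/2; μ^(2)=6; μ^(3)=-1; μ^(4)=-9/2

((0, 0, 0, 1, 1); (0, 0, 0, 0, 2); (0, 0, 4, 0, 0); (3, 3, 0, 0, 0))


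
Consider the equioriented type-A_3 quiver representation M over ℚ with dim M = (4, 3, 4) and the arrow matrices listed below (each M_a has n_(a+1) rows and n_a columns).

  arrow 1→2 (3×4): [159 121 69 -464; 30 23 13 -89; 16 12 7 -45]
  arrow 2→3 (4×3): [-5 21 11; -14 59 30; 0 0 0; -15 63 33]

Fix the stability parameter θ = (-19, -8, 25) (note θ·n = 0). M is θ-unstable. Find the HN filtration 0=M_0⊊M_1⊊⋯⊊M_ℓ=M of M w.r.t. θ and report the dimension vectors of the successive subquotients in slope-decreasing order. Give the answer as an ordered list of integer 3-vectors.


Interval decomposition of M: I[1,1], I[1,2], I[1,3]^2, I[3,3]^2.
HN type (ℓ=3): μ^(1)=25; μ^(2)=-8; μ^(3)=-19

((0, 0, 4); (0, 3, 0); (4, 0, 0))


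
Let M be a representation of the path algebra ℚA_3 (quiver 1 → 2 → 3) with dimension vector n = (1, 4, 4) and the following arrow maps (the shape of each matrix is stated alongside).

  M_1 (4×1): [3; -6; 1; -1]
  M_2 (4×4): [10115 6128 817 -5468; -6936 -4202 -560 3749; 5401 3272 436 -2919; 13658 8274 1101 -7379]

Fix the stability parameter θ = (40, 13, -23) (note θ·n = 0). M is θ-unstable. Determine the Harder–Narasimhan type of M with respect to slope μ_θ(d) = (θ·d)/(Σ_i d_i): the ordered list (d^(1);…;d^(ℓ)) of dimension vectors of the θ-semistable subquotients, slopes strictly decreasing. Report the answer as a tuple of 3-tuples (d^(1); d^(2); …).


Via rank(M_{q-1}∘⋯∘M_p): M ≅ I[1,3], I[2,3]^3.
μ_θ-semistable layers: μ^(1)=10; μ^(2)=-5

((1, 1, 1); (0, 3, 3))


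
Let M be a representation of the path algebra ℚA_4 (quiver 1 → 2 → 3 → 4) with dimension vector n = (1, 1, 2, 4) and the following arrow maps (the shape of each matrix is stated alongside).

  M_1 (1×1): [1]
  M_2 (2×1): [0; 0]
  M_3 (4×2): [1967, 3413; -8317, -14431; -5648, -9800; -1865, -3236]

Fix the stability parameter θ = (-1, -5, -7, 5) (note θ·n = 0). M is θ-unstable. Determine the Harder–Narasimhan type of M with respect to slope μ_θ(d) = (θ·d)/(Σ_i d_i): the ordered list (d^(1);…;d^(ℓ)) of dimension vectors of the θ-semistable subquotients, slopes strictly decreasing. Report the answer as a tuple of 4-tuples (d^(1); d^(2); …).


Barcode: M ≅ I[1,2], I[3,4]^2, I[4,4]^2. HN layers by μ_θ (3 steps, strictly decreasing):
  μ^(1)=5; μ^(2)=-3; μ^(3)=-7

((0, 0, 0, 4); (1, 1, 0, 0); (0, 0, 2, 0))


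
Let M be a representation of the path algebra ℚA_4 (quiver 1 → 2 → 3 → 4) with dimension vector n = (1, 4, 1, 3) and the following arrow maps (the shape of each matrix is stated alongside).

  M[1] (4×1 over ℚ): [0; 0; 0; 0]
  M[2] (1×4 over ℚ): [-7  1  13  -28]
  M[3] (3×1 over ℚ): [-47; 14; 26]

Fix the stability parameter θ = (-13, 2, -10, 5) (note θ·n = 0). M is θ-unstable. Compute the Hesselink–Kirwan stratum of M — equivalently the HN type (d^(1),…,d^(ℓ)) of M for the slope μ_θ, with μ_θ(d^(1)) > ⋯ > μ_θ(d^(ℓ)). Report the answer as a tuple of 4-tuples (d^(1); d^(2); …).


Via rank(M_{q-1}∘⋯∘M_p): M ≅ I[1,1], I[2,2]^3, I[2,4], I[4,4]^2.
μ_θ-semistable layers: μ^(1)=5; μ^(2)=2; μ^(3)=-4; μ^(4)=-13

((0, 0, 0, 3); (0, 3, 0, 0); (0, 1, 1, 0); (1, 0, 0, 0))


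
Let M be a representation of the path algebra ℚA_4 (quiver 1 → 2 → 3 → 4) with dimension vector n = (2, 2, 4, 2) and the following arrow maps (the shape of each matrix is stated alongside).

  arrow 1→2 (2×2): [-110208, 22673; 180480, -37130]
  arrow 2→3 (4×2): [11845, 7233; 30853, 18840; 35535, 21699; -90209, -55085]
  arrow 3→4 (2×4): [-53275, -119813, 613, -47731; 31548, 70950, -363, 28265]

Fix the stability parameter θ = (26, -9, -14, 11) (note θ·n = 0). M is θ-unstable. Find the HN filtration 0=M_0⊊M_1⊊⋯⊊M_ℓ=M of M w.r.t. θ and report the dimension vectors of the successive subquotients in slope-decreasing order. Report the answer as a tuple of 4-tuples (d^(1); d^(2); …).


Via rank(M_{q-1}∘⋯∘M_p): M ≅ I[1,1], I[1,3], I[2,4], I[3,3], I[3,4].
μ_θ-semistable layers: μ^(1)=26; μ^(2)=11; μ^(3)=1; μ^(4)=-23/2; μ^(5)=-14

((1, 0, 0, 0); (0, 0, 0, 2); (1, 1, 1, 0); (0, 1, 1, 0); (0, 0, 2, 0))


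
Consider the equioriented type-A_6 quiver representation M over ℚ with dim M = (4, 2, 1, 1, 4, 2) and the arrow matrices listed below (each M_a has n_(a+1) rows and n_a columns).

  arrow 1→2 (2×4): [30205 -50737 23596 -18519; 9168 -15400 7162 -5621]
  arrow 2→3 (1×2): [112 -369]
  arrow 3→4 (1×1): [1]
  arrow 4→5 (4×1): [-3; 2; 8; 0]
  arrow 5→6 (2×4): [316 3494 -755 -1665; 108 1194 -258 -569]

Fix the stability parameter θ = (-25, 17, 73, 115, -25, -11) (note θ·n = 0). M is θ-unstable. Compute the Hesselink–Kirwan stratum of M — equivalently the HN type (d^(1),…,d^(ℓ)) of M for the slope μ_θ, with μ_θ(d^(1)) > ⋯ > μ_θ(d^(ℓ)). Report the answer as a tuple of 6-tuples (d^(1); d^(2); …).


Interval decomposition of M: I[1,1]^2, I[1,2], I[1,5], I[5,5], I[5,6]^2.
HN type (ℓ=4): μ^(1)=163/3; μ^(2)=17; μ^(3)=-11; μ^(4)=-25

((0, 0, 1, 1, 1, 0); (0, 2, 0, 0, 0, 0); (0, 0, 0, 0, 0, 2); (4, 0, 0, 0, 3, 0))


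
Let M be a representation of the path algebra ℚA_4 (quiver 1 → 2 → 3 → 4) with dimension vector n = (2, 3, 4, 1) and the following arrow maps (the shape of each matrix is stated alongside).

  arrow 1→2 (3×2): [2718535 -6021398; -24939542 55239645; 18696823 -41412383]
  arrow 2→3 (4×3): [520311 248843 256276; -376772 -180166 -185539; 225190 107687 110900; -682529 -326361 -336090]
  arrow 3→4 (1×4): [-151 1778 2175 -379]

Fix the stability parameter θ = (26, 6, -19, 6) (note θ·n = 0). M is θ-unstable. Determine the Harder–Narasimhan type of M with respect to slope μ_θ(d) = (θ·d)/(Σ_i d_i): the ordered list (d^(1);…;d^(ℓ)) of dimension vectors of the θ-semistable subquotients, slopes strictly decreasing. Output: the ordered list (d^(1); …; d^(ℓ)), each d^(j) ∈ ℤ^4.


Interval decomposition of M: I[1,3], I[1,4], I[2,3], I[3,3].
HN type (ℓ=4): μ^(1)=6; μ^(2)=13/3; μ^(3)=-13/2; μ^(4)=-19

((0, 0, 0, 1); (2, 2, 2, 0); (0, 1, 1, 0); (0, 0, 1, 0))


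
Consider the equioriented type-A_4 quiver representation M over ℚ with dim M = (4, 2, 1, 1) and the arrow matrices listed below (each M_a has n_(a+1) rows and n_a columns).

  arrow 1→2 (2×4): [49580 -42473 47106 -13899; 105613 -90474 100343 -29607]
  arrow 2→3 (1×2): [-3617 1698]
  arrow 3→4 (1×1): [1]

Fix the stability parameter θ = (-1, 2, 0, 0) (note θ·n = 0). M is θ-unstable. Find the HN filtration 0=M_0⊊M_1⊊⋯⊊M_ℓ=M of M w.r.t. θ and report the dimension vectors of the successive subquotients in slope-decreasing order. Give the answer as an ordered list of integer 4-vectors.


Barcode: M ≅ I[1,1]^2, I[1,2], I[1,4]. HN layers by μ_θ (3 steps, strictly decreasing):
  μ^(1)=2; μ^(2)=2/3; μ^(3)=-1

((0, 1, 0, 0); (0, 1, 1, 1); (4, 0, 0, 0))


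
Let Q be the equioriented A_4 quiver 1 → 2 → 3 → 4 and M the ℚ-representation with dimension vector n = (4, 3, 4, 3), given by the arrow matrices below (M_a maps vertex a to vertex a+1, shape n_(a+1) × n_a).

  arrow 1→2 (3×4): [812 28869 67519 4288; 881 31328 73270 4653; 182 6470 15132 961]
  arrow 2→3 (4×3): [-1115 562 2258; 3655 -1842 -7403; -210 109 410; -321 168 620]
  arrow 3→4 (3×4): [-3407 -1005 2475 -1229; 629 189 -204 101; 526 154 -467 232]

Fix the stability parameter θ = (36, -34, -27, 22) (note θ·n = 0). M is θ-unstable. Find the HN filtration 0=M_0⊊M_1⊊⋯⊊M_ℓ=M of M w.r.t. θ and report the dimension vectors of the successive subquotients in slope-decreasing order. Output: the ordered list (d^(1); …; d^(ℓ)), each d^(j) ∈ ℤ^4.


Via rank(M_{q-1}∘⋯∘M_p): M ≅ I[1,1], I[1,3], I[1,4]^2, I[3,4].
μ_θ-semistable layers: μ^(1)=36; μ^(2)=22; μ^(3)=-25/3; μ^(4)=-27

((1, 0, 0, 0); (0, 0, 0, 3); (3, 3, 3, 0); (0, 0, 1, 0))


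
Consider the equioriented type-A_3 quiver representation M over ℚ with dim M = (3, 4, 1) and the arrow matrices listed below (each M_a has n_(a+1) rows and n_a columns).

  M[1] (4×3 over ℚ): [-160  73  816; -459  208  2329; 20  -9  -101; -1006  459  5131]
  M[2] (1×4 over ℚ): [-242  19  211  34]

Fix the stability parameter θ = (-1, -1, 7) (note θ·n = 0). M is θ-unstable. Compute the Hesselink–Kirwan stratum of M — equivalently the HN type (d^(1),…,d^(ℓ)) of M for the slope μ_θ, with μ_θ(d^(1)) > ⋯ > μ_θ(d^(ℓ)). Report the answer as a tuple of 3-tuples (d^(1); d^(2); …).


Interval decomposition of M: I[1,2]^2, I[1,3], I[2,2].
HN type (ℓ=2): μ^(1)=7; μ^(2)=-1

((0, 0, 1); (3, 4, 0))


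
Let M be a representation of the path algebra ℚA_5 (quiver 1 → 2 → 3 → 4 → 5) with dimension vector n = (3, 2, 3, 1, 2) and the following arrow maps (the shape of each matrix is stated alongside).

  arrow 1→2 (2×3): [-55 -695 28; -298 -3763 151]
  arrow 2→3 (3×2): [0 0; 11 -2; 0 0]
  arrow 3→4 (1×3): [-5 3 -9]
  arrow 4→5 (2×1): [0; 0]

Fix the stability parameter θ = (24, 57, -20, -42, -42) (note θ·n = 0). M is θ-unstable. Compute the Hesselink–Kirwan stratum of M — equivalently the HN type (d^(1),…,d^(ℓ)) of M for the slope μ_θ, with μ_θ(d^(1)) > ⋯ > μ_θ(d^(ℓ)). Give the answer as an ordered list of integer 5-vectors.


Barcode: M ≅ I[1,1], I[1,2], I[1,4], I[3,3]^2, I[5,5]^2. HN layers by μ_θ (5 steps, strictly decreasing):
  μ^(1)=57; μ^(2)=24; μ^(3)=19/4; μ^(4)=-20; μ^(5)=-42

((0, 1, 0, 0, 0); (2, 0, 0, 0, 0); (1, 1, 1, 1, 0); (0, 0, 2, 0, 0); (0, 0, 0, 0, 2))


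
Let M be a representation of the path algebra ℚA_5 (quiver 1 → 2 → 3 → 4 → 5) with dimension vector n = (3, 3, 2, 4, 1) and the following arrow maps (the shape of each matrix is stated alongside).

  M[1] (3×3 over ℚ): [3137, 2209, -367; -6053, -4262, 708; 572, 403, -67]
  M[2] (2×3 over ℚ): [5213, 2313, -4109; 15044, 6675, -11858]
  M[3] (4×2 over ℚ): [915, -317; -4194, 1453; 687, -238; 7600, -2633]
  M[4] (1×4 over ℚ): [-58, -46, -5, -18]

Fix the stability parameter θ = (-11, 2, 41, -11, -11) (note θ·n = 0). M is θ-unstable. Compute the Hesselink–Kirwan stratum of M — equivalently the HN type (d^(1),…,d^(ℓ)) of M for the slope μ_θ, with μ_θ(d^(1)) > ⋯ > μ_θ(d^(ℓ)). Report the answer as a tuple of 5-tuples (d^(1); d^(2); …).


Interval decomposition of M: I[1,1], I[1,2], I[1,4], I[2,5], I[4,4]^2.
HN type (ℓ=4): μ^(1)=15; μ^(2)=19/3; μ^(3)=2; μ^(4)=-11

((0, 0, 1, 1, 0); (0, 0, 1, 1, 1); (0, 3, 0, 0, 0); (3, 0, 0, 2, 0))


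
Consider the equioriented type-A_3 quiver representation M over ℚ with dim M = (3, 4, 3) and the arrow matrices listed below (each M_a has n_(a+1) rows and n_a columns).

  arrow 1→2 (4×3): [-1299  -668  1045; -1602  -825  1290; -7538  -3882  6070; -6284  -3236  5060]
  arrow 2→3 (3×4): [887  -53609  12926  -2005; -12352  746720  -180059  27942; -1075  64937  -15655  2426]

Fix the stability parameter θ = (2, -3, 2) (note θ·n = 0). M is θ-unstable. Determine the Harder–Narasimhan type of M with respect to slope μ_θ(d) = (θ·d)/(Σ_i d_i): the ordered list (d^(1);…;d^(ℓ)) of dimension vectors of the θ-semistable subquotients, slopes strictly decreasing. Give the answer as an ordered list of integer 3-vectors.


Via rank(M_{q-1}∘⋯∘M_p): M ≅ I[1,1], I[1,3]^2, I[2,2], I[2,3].
μ_θ-semistable layers: μ^(1)=2; μ^(2)=-1/2; μ^(3)=-3

((1, 0, 3); (2, 2, 0); (0, 2, 0))


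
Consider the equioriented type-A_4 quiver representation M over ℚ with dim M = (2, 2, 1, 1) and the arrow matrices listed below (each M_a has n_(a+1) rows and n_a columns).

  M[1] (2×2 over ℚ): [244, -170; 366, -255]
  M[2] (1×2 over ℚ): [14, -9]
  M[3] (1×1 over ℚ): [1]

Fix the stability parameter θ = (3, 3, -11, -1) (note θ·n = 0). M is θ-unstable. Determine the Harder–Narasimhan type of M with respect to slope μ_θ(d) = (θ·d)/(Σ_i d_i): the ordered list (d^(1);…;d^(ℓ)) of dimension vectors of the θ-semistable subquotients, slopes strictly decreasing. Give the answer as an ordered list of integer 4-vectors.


Barcode: M ≅ I[1,1], I[1,4], I[2,2]. HN layers by μ_θ (3 steps, strictly decreasing):
  μ^(1)=3; μ^(2)=-1; μ^(3)=-5/3

((1, 1, 0, 0); (0, 0, 0, 1); (1, 1, 1, 0))


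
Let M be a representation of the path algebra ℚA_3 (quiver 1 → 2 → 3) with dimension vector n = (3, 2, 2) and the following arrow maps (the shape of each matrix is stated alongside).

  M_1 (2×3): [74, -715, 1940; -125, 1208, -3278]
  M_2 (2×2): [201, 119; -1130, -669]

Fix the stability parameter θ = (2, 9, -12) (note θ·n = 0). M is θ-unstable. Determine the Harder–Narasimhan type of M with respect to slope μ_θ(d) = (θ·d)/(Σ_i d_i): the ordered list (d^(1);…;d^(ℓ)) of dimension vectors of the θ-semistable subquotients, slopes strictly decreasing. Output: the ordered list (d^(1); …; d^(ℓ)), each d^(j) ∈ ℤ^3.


Via rank(M_{q-1}∘⋯∘M_p): M ≅ I[1,1], I[1,3]^2.
μ_θ-semistable layers: μ^(1)=2; μ^(2)=-1/3

((1, 0, 0); (2, 2, 2))


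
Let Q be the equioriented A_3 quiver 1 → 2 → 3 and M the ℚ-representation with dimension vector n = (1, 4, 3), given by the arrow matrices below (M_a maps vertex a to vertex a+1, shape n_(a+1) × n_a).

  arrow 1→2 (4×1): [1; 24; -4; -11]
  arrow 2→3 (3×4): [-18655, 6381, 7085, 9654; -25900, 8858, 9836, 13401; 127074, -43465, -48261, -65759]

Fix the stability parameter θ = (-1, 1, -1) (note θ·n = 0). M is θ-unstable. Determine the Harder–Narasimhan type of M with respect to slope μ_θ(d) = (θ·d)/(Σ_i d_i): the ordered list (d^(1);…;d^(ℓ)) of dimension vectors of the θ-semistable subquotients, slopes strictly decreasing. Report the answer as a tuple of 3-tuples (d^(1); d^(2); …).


Interval decomposition of M: I[1,3], I[2,2], I[2,3]^2.
HN type (ℓ=3): μ^(1)=1; μ^(2)=0; μ^(3)=-1

((0, 1, 0); (0, 3, 3); (1, 0, 0))


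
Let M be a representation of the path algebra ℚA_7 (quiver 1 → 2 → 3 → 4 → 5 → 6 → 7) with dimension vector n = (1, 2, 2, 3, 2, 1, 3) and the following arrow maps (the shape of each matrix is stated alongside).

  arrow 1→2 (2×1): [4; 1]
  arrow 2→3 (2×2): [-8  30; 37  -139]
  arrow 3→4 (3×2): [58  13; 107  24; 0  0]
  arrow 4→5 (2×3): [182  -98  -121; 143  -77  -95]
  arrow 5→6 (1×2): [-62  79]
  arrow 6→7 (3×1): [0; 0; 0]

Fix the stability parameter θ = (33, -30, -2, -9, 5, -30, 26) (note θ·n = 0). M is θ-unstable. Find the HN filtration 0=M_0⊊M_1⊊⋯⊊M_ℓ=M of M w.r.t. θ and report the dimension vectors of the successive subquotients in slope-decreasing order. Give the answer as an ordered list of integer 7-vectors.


Barcode: M ≅ I[1,6], I[2,4], I[4,5], I[7,7]^3. HN layers by μ_θ (5 steps, strictly decreasing):
  μ^(1)=26; μ^(2)=5; μ^(3)=-11/2; μ^(4)=-9; μ^(5)=-30

((0, 0, 0, 0, 0, 0, 3); (0, 0, 0, 0, 1, 0, 0); (1, 1, 2, 2, 1, 1, 0); (0, 0, 0, 1, 0, 0, 0); (0, 1, 0, 0, 0, 0, 0))


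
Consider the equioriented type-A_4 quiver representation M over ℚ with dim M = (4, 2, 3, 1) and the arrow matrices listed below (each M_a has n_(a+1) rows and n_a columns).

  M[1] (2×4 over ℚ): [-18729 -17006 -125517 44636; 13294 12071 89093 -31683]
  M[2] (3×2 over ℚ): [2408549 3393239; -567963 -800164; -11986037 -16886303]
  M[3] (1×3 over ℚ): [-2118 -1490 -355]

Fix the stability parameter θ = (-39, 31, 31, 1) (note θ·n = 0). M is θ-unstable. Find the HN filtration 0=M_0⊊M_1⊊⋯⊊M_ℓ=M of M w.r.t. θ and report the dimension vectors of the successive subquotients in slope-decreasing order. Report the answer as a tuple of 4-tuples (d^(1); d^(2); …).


Barcode: M ≅ I[1,1]^2, I[1,3], I[1,4], I[3,3]. HN layers by μ_θ (3 steps, strictly decreasing):
  μ^(1)=31; μ^(2)=21; μ^(3)=-39

((0, 1, 2, 0); (0, 1, 1, 1); (4, 0, 0, 0))


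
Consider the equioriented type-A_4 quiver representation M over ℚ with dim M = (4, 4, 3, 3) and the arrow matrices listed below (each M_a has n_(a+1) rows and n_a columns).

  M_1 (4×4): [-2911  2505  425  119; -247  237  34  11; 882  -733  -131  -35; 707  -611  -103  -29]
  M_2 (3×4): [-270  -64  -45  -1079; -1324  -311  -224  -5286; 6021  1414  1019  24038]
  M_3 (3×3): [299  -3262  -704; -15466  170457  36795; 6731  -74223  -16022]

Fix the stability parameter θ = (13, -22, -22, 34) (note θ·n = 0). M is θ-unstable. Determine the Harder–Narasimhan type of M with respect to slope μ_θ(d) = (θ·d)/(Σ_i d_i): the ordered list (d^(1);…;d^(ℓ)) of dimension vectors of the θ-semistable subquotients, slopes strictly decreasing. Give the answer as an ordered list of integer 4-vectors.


Barcode: M ≅ I[1,1], I[1,2], I[1,4]^2, I[2,4]. HN layers by μ_θ (5 steps, strictly decreasing):
  μ^(1)=34; μ^(2)=13; μ^(3)=-9/2; μ^(4)=-31/3; μ^(5)=-22

((0, 0, 0, 3); (1, 0, 0, 0); (1, 1, 0, 0); (2, 2, 2, 0); (0, 1, 1, 0))


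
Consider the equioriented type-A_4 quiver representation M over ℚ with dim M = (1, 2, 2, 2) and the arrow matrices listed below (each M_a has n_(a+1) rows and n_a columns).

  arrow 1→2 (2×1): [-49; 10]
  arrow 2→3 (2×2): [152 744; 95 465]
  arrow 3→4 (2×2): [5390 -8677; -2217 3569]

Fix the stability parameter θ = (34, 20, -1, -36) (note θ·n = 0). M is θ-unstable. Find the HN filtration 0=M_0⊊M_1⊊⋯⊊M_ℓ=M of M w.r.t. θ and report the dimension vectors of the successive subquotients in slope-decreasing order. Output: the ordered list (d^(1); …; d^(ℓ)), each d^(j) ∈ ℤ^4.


Barcode: M ≅ I[1,4], I[2,2], I[3,4]. HN layers by μ_θ (3 steps, strictly decreasing):
  μ^(1)=20; μ^(2)=17/4; μ^(3)=-37/2

((0, 1, 0, 0); (1, 1, 1, 1); (0, 0, 1, 1))


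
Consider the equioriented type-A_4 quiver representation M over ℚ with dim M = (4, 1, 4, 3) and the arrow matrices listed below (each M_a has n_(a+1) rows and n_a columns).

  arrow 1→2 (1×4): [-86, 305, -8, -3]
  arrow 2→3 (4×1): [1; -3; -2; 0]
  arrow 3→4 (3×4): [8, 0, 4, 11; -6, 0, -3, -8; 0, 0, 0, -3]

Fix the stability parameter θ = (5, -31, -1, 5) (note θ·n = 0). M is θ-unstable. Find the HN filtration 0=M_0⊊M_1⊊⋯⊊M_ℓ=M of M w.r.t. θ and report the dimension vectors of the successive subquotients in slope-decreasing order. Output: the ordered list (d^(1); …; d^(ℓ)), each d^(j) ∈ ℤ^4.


Barcode: M ≅ I[1,1]^3, I[1,3], I[3,3], I[3,4]^2, I[4,4]. HN layers by μ_θ (3 steps, strictly decreasing):
  μ^(1)=5; μ^(2)=-1; μ^(3)=-13

((3, 0, 0, 3); (0, 0, 4, 0); (1, 1, 0, 0))


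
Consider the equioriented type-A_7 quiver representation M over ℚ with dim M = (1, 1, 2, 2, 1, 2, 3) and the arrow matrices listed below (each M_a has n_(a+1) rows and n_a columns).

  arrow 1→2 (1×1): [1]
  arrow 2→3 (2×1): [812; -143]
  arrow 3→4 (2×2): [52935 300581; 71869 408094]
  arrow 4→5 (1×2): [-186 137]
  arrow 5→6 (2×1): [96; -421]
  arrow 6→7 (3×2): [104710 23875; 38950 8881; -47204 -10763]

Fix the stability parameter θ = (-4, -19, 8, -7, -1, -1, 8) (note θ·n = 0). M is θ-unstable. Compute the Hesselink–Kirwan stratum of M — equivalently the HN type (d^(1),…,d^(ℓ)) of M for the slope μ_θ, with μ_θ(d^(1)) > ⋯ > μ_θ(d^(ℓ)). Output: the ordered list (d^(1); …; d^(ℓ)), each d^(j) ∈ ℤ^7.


Interval decomposition of M: I[1,4], I[3,7], I[6,7], I[7,7].
HN type (ℓ=5): μ^(1)=8; μ^(2)=1/2; μ^(3)=-1/4; μ^(4)=-1; μ^(5)=-23/2

((0, 0, 0, 0, 0, 0, 3); (0, 0, 1, 1, 0, 0, 0); (0, 0, 1, 1, 1, 1, 0); (0, 0, 0, 0, 0, 1, 0); (1, 1, 0, 0, 0, 0, 0))


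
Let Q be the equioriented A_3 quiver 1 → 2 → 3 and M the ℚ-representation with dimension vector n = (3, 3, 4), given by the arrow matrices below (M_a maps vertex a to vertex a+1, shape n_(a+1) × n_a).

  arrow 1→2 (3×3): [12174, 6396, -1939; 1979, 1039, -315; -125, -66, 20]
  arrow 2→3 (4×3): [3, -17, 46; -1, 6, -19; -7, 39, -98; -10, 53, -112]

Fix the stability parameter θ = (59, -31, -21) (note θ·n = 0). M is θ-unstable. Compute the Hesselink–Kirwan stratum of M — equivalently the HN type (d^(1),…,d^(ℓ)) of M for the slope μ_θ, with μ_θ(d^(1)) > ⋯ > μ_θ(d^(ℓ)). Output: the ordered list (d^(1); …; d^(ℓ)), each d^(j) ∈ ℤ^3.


Interval decomposition of M: I[1,3]^3, I[3,3].
HN type (ℓ=2): μ^(1)=7/3; μ^(2)=-21

((3, 3, 3); (0, 0, 1))


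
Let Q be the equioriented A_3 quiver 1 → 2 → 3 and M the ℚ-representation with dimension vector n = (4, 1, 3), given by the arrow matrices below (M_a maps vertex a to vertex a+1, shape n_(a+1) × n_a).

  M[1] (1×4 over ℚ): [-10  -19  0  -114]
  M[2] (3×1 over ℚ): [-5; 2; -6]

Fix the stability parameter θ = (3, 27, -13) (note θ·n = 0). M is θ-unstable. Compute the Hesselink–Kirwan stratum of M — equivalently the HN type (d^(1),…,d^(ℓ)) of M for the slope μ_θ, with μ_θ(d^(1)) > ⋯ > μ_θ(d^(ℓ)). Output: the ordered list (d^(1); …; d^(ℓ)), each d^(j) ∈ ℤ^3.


Interval decomposition of M: I[1,1]^3, I[1,3], I[3,3]^2.
HN type (ℓ=3): μ^(1)=7; μ^(2)=3; μ^(3)=-13

((0, 1, 1); (4, 0, 0); (0, 0, 2))


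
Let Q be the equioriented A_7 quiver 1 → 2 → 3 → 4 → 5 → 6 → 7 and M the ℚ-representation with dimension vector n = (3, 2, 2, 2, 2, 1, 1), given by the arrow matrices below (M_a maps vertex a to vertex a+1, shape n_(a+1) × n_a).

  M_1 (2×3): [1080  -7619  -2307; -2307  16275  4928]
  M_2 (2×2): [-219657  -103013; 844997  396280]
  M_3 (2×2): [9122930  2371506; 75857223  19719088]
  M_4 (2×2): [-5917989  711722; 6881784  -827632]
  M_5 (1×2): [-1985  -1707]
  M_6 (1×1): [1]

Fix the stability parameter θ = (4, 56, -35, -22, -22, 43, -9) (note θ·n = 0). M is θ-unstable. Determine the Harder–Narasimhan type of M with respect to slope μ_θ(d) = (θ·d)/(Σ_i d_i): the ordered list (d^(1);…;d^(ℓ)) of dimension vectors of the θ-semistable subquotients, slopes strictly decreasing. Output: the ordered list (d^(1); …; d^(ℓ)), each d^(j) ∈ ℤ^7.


Via rank(M_{q-1}∘⋯∘M_p): M ≅ I[1,1], I[1,4], I[1,7], I[5,5].
μ_θ-semistable layers: μ^(1)=17; μ^(2)=4; μ^(3)=3/4; μ^(4)=-19/5; μ^(5)=-22

((0, 0, 0, 0, 0, 1, 1); (1, 0, 0, 0, 0, 0, 0); (1, 1, 1, 1, 0, 0, 0); (1, 1, 1, 1, 1, 0, 0); (0, 0, 0, 0, 1, 0, 0))


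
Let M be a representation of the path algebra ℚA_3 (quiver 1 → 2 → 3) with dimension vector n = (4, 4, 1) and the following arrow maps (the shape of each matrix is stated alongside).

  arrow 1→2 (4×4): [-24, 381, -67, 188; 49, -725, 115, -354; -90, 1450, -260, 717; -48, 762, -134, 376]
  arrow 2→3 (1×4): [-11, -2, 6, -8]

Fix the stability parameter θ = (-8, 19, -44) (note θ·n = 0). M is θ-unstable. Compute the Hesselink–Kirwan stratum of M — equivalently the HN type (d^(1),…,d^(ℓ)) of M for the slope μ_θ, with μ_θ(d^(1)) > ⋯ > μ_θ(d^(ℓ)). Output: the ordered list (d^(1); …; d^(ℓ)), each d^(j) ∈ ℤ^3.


Via rank(M_{q-1}∘⋯∘M_p): M ≅ I[1,1], I[1,2]^2, I[1,3], I[2,2].
μ_θ-semistable layers: μ^(1)=19; μ^(2)=-8; μ^(3)=-11

((0, 3, 0); (3, 0, 0); (1, 1, 1))


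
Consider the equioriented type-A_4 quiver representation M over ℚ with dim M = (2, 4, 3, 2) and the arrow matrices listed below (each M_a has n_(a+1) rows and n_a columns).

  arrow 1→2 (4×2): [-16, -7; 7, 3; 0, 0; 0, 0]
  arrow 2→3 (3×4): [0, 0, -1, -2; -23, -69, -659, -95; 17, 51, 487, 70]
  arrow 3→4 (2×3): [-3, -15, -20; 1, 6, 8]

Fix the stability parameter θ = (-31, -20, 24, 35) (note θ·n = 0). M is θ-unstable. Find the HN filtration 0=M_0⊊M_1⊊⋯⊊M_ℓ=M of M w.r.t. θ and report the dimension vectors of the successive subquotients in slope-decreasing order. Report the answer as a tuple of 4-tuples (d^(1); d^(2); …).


Barcode: M ≅ I[1,2], I[1,4], I[2,3], I[2,4]. HN layers by μ_θ (4 steps, strictly decreasing):
  μ^(1)=35; μ^(2)=24; μ^(3)=-20; μ^(4)=-31

((0, 0, 0, 2); (0, 0, 3, 0); (0, 4, 0, 0); (2, 0, 0, 0))


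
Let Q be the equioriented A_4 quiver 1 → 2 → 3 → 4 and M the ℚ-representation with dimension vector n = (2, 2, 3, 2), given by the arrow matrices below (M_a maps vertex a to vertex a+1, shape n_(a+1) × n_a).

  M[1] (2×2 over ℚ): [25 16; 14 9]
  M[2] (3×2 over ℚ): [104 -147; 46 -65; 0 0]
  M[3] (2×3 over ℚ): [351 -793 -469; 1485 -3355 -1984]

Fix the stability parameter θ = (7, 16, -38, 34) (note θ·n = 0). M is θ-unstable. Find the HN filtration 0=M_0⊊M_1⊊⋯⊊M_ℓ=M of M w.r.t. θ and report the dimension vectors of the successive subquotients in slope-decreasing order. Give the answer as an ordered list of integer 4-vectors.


Interval decomposition of M: I[1,3], I[1,4], I[3,4].
HN type (ℓ=3): μ^(1)=34; μ^(2)=-5; μ^(3)=-38

((0, 0, 0, 2); (2, 2, 2, 0); (0, 0, 1, 0))


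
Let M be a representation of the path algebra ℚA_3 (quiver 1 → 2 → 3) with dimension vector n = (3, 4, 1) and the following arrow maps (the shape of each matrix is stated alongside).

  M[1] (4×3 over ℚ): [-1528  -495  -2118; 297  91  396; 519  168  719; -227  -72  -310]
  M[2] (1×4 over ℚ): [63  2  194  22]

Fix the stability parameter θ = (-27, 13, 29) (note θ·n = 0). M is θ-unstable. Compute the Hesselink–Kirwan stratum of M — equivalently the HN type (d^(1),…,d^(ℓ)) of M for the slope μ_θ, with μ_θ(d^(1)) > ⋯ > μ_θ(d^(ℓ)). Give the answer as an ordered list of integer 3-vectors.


Barcode: M ≅ I[1,2]^2, I[1,3], I[2,2]. HN layers by μ_θ (3 steps, strictly decreasing):
  μ^(1)=29; μ^(2)=13; μ^(3)=-27

((0, 0, 1); (0, 4, 0); (3, 0, 0))


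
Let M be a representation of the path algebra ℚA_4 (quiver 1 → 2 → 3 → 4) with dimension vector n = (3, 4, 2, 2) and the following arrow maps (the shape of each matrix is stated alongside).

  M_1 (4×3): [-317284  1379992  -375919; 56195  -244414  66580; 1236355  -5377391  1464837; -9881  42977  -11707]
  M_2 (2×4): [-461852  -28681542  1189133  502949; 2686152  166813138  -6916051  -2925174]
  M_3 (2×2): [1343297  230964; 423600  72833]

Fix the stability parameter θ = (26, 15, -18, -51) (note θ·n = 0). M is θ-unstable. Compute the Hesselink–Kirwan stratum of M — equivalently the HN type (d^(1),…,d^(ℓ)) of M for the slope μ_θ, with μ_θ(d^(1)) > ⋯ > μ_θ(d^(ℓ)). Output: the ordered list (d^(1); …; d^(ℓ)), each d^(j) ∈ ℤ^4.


Interval decomposition of M: I[1,2], I[1,4]^2, I[2,2].
HN type (ℓ=3): μ^(1)=41/2; μ^(2)=15; μ^(3)=-7

((1, 1, 0, 0); (0, 1, 0, 0); (2, 2, 2, 2))


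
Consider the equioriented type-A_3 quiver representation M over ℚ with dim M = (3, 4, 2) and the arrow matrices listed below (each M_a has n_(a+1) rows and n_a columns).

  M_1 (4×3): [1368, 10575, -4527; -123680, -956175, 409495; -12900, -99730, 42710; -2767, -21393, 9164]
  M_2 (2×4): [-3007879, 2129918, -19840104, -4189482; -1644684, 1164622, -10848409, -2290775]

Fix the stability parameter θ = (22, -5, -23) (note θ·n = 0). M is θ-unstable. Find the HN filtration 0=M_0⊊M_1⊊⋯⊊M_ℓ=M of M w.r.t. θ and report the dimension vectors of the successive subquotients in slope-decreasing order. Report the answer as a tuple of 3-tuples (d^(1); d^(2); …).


Barcode: M ≅ I[1,1], I[1,3]^2, I[2,2]^2. HN layers by μ_θ (3 steps, strictly decreasing):
  μ^(1)=22; μ^(2)=-2; μ^(3)=-5

((1, 0, 0); (2, 2, 2); (0, 2, 0))


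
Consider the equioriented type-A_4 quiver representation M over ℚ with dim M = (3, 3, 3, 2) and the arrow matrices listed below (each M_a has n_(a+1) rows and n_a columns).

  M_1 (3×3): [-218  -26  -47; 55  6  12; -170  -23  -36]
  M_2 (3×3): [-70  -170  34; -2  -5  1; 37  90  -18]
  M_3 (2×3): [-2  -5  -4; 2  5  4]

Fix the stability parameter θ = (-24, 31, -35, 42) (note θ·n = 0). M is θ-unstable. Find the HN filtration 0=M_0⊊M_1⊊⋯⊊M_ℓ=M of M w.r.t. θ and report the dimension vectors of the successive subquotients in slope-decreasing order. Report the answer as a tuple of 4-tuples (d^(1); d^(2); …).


Via rank(M_{q-1}∘⋯∘M_p): M ≅ I[1,2], I[1,3], I[1,4], I[3,3], I[4,4].
μ_θ-semistable layers: μ^(1)=42; μ^(2)=31; μ^(3)=-2; μ^(4)=-24; μ^(5)=-35

((0, 0, 0, 2); (0, 1, 0, 0); (0, 2, 2, 0); (3, 0, 0, 0); (0, 0, 1, 0))


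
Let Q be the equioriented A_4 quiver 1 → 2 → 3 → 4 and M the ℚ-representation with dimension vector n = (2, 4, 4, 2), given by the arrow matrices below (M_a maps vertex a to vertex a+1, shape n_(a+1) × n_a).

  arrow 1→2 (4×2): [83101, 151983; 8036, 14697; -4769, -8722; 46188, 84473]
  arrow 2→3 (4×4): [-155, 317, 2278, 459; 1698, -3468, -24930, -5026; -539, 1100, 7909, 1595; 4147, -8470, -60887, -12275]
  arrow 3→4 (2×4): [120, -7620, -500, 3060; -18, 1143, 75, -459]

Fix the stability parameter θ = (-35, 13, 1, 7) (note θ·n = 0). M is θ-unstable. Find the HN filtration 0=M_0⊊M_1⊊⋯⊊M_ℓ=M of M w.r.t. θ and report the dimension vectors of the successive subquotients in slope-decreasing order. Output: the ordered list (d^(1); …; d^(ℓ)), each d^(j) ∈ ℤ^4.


Via rank(M_{q-1}∘⋯∘M_p): M ≅ I[1,2], I[1,3], I[2,2], I[2,4], I[3,3]^2, I[4,4].
μ_θ-semistable layers: μ^(1)=13; μ^(2)=7; μ^(3)=1; μ^(4)=-35

((0, 2, 0, 0); (0, 2, 2, 2); (0, 0, 2, 0); (2, 0, 0, 0))


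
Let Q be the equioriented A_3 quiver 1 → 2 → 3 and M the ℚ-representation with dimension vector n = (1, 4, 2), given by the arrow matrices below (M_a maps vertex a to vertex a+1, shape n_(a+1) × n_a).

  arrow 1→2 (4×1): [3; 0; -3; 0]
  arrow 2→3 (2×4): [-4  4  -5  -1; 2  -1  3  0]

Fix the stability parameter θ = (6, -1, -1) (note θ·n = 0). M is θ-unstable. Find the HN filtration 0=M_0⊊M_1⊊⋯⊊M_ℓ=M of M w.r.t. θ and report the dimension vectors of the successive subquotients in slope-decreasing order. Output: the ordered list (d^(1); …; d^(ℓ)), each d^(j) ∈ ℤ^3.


Interval decomposition of M: I[1,3], I[2,2]^2, I[2,3].
HN type (ℓ=2): μ^(1)=4/3; μ^(2)=-1

((1, 1, 1); (0, 3, 1))


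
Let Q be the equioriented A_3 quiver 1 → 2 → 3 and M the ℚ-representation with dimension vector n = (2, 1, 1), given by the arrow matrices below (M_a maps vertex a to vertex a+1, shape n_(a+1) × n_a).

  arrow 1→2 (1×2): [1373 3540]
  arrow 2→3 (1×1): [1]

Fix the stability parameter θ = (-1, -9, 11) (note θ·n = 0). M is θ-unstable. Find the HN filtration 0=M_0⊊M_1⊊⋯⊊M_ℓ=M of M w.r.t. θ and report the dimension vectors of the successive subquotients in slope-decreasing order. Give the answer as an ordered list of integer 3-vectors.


Via rank(M_{q-1}∘⋯∘M_p): M ≅ I[1,1], I[1,3].
μ_θ-semistable layers: μ^(1)=11; μ^(2)=-1; μ^(3)=-5

((0, 0, 1); (1, 0, 0); (1, 1, 0))


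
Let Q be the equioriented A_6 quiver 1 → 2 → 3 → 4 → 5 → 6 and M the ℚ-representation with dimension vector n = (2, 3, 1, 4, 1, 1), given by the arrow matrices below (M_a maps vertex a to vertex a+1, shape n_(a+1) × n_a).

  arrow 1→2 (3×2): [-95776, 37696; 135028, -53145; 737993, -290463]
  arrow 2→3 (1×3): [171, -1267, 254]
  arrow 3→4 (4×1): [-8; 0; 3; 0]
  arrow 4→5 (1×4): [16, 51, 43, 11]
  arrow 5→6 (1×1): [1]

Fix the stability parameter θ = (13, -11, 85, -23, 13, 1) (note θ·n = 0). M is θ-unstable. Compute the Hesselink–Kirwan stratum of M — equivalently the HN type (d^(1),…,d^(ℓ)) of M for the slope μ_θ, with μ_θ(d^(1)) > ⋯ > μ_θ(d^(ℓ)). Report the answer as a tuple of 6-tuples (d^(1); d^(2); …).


Barcode: M ≅ I[1,2], I[1,6], I[2,2], I[4,4]^3. HN layers by μ_θ (4 steps, strictly decreasing):
  μ^(1)=19; μ^(2)=1; μ^(3)=-11; μ^(4)=-23

((0, 0, 1, 1, 1, 1); (2, 2, 0, 0, 0, 0); (0, 1, 0, 0, 0, 0); (0, 0, 0, 3, 0, 0))


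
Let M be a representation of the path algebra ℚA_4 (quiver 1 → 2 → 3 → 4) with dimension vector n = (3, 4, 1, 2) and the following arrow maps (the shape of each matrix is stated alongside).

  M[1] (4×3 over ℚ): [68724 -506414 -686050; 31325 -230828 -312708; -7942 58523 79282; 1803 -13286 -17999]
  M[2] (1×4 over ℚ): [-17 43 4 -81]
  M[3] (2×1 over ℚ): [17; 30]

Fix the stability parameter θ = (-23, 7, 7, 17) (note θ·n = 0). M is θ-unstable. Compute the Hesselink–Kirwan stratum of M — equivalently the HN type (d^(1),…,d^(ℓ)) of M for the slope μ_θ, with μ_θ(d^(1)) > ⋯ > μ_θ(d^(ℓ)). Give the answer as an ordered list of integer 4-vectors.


Interval decomposition of M: I[1,2]^2, I[1,4], I[2,2], I[4,4].
HN type (ℓ=3): μ^(1)=17; μ^(2)=7; μ^(3)=-23

((0, 0, 0, 2); (0, 4, 1, 0); (3, 0, 0, 0))


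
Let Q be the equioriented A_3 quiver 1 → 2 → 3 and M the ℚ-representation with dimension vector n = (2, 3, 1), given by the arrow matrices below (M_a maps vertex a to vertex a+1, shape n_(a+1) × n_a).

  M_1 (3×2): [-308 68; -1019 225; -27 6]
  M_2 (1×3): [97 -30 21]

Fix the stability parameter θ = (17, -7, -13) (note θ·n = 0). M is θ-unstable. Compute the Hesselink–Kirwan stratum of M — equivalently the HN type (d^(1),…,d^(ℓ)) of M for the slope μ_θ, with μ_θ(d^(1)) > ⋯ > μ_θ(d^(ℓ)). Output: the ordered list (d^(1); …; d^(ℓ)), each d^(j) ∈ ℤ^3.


Interval decomposition of M: I[1,2], I[1,3], I[2,2].
HN type (ℓ=3): μ^(1)=5; μ^(2)=-1; μ^(3)=-7

((1, 1, 0); (1, 1, 1); (0, 1, 0))
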